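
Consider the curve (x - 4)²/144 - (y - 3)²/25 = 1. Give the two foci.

Center (4, 3). The positive term is the x-term, so the transverse axis is horizontal; a² = 144, b² = 25.
c² = a² + b² = 144 + 25 = 169, so c = 13.
Foci lie on the horizontal axis through the center: (h ± c, k).

(-9, 3) and (17, 3)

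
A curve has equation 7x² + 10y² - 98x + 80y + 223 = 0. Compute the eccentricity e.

e = √30/10

Group the x- and y-terms: 7(x² - 14x) + 10(y² + 8y) = -223
Complete the square: 7(x - 7)² + 10(y + 4)² = -223 + 343 + 160 = 280
Divide by 280: (x - 7)²/40 + (y + 4)²/28 = 1
Ellipse, center (7, -4), major axis horizontal; a² = 40, b² = 28.
c² = a² - b² = 12, so c = 2√3.
e = c/a = 2√3/2√10 = √30/10.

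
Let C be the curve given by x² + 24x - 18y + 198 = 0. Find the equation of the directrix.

Only x is squared. Complete the square in x: (x + 12)² = 18(y - 3).
Vertex (-12, 3); 4p = 18 so p = 9/2. Opens up.
Directrix is the horizontal line y = k − p = 3 − (9/2) = -3/2.

y = -3/2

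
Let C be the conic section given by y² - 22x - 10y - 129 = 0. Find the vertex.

(-7, 5)

Only y is squared. Complete the square in y: (y - 5)² = 22(x + 7).
Vertex (-7, 5); 4p = 22 so p = 11/2. Opens right.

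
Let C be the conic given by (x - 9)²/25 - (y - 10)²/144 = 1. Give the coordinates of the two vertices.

(4, 10) and (14, 10)

Center (9, 10). The positive term is the x-term, so the transverse axis is horizontal; a² = 25, b² = 144.
a = 5. Vertices at (h ± a, k).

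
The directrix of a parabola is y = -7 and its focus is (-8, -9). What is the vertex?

(-8, -8)

The vertex is the midpoint between the focus and the directrix along the axis of symmetry.
Axis is vertical (directrix is horizontal). Vertex y-coordinate = (-9 + (-7))/2 = -8; x-coordinate = -8.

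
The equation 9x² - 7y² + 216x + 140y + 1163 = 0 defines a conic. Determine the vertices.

Collect terms: 9(x² + 24x) -7(y² - 20y) = -1163
Complete the square in x and y: 9(x + 12)² -7(y - 10)² = -1163 + 1296 - 700 = -567
Divide through by -567 to get (y - 10)²/81 - (x + 12)²/63 = 1.
Hyperbola, center (-12, 10), transverse axis vertical; a² = 81, b² = 63.
a = 9. Vertices at (h, k ± a).

(-12, 1) and (-12, 19)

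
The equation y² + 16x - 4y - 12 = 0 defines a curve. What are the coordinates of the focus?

(-3, 2)

Only y is squared. Complete the square in y: (y - 2)² = -16(x - 1).
Vertex (1, 2); 4p = -16 so p = -4. Opens left.
Focus is p units from the vertex along the axis: (h + p, k).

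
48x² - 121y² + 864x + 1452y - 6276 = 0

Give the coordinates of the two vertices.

(-20, 6) and (2, 6)

Collect terms: 48(x² + 18x) -121(y² - 12y) = 6276
Completing the square gives 48(x + 9)² -121(y - 6)² = 6276 + 3888 - 4356 = 5808.
Divide by 5808: (x + 9)²/121 - (y - 6)²/48 = 1
Hyperbola, center (-9, 6), transverse axis horizontal; a² = 121, b² = 48.
a = 11. Vertices at (h ± a, k).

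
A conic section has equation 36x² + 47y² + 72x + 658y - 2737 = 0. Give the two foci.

(-1 - √33, -7) and (-1 + √33, -7)

36(x² + 2x) + 47(y² + 14y) = 2737
Complete the square in x and y: 36(x + 1)² + 47(y + 7)² = 2737 + 36 + 2303 = 5076
Divide through by 5076 to get (x + 1)²/141 + (y + 7)²/108 = 1.
Ellipse, center (-1, -7), major axis horizontal; a² = 141, b² = 108.
c² = a² - b² = 141 - 108 = 33, so c = √33.
Foci lie on the horizontal axis through the center: (h ± c, k).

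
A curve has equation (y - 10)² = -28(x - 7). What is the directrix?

x = 14

Vertex (7, 10); 4p = -28 so p = -7. Opens left.
Directrix is the vertical line x = h − p = 7 − (-7) = 14.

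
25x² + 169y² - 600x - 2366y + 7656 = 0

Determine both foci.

(0, 7) and (24, 7)

25(x² - 24x) + 169(y² - 14y) = -7656
Complete the square: 25(x - 12)² + 169(y - 7)² = -7656 + 3600 + 8281 = 4225
Divide by 4225: (x - 12)²/169 + (y - 7)²/25 = 1
Ellipse, center (12, 7), major axis horizontal; a² = 169, b² = 25.
c² = a² - b² = 169 - 25 = 144, so c = 12.
Foci lie on the horizontal axis through the center: (h ± c, k).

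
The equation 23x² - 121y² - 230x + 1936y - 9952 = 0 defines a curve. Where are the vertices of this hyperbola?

(-6, 8) and (16, 8)

23(x² - 10x) -121(y² - 16y) = 9952
Completing the square gives 23(x - 5)² -121(y - 8)² = 9952 + 575 - 7744 = 2783.
Divide by 2783: (x - 5)²/121 - (y - 8)²/23 = 1
Hyperbola, center (5, 8), transverse axis horizontal; a² = 121, b² = 23.
a = 11. Vertices at (h ± a, k).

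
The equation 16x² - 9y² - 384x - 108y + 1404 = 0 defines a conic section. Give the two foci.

(2, -6) and (22, -6)

Collect terms: 16(x² - 24x) -9(y² + 12y) = -1404
Complete the square: 16(x - 12)² -9(y + 6)² = -1404 + 2304 - 324 = 576
Divide through by 576 to get (x - 12)²/36 - (y + 6)²/64 = 1.
Hyperbola, center (12, -6), transverse axis horizontal; a² = 36, b² = 64.
c² = a² + b² = 36 + 64 = 100, so c = 10.
Foci lie on the horizontal axis through the center: (h ± c, k).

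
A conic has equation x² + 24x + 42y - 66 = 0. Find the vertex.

(-12, 5)

Only x is squared. Complete the square in x: (x + 12)² = -42(y - 5).
Vertex (-12, 5); 4p = -42 so p = -21/2. Opens down.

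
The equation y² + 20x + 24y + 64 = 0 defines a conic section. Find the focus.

Only y is squared. Complete the square in y: (y + 12)² = -20(x - 4).
Vertex (4, -12); 4p = -20 so p = -5. Opens left.
Focus is p units from the vertex along the axis: (h + p, k).

(-1, -12)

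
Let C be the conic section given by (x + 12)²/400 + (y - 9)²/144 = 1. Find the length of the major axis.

40

Center (-12, 9). The larger denominator 400 sits under the x-term, so the major axis is horizontal; a² = 400, b² = 144.
a² = 400 so a = 20; the major axis has length 2a = 40.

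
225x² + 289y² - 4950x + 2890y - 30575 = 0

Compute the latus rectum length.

225(x² - 22x) + 289(y² + 10y) = 30575
Complete the square in x and y: 225(x - 11)² + 289(y + 5)² = 30575 + 27225 + 7225 = 65025
Dividing both sides by 65025: (x - 11)²/289 + (y + 5)²/225 = 1
Ellipse, center (11, -5), major axis horizontal; a² = 289, b² = 225.
Latus rectum length = 2b²/a = 2·225/17 = 450/17.

450/17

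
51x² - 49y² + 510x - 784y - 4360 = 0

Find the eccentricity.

Group: 51(x² + 10x) -49(y² + 16y) = 4360
Complete the square: 51(x + 5)² -49(y + 8)² = 4360 + 1275 - 3136 = 2499
Divide through by 2499 to get (x + 5)²/49 - (y + 8)²/51 = 1.
Hyperbola, center (-5, -8), transverse axis horizontal; a² = 49, b² = 51.
c² = a² + b² = 100, so c = 10.
e = c/a = 10/7.

e = 10/7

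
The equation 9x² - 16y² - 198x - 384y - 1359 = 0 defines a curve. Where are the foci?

9(x² - 22x) -16(y² + 24y) = 1359
Complete the square: 9(x - 11)² -16(y + 12)² = 1359 + 1089 - 2304 = 144
Divide by 144: (x - 11)²/16 - (y + 12)²/9 = 1
Hyperbola, center (11, -12), transverse axis horizontal; a² = 16, b² = 9.
c² = a² + b² = 16 + 9 = 25, so c = 5.
Foci lie on the horizontal axis through the center: (h ± c, k).

(6, -12) and (16, -12)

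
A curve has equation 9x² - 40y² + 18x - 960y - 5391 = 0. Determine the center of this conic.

(-1, -12)

Collect terms: 9(x² + 2x) -40(y² + 24y) = 5391
Complete the square in x and y: 9(x + 1)² -40(y + 12)² = 5391 + 9 - 5760 = -360
Divide by -360: (y + 12)²/9 - (x + 1)²/40 = 1
Hyperbola with center (-1, -12).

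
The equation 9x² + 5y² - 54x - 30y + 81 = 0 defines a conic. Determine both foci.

(3, 1) and (3, 5)

Rearranging, 9(x² - 6x) + 5(y² - 6y) = -81.
Complete the square in x and y: 9(x - 3)² + 5(y - 3)² = -81 + 81 + 45 = 45
Divide through by 45 to get (x - 3)²/5 + (y - 3)²/9 = 1.
Ellipse, center (3, 3), major axis vertical; a² = 9, b² = 5.
c² = a² - b² = 9 - 5 = 4, so c = 2.
Foci lie on the vertical axis through the center: (h, k ± c).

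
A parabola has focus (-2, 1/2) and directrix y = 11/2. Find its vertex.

(-2, 3)

The vertex is the midpoint between the focus and the directrix along the axis of symmetry.
Axis is vertical (directrix is horizontal). Vertex y-coordinate = (1/2 + 11/2)/2 = 3; x-coordinate = -2.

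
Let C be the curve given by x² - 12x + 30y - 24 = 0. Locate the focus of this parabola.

Only x is squared. Complete the square in x: (x - 6)² = -30(y - 2).
Vertex (6, 2); 4p = -30 so p = -15/2. Opens down.
Focus is p units from the vertex along the axis: (h, k + p).

(6, -11/2)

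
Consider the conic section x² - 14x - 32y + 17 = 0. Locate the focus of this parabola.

(7, 7)

Only x is squared. Complete the square in x: (x - 7)² = 32(y + 1).
Vertex (7, -1); 4p = 32 so p = 8. Opens up.
Focus is p units from the vertex along the axis: (h, k + p).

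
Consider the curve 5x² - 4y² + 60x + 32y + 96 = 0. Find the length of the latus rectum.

5

Collect terms: 5(x² + 12x) -4(y² - 8y) = -96
5(x + 6)² -4(y - 4)² = -96 + 180 - 64 = 20
Divide by 20: (x + 6)²/4 - (y - 4)²/5 = 1
Hyperbola, center (-6, 4), transverse axis horizontal; a² = 4, b² = 5.
Latus rectum length = 2b²/a = 2·5/2 = 5.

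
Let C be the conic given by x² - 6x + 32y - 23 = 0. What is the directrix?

y = 9

Only x is squared. Complete the square in x: (x - 3)² = -32(y - 1).
Vertex (3, 1); 4p = -32 so p = -8. Opens down.
Directrix is the horizontal line y = k − p = 1 − (-8) = 9.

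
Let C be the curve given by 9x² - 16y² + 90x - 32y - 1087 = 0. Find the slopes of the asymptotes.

Rearranging, 9(x² + 10x) -16(y² + 2y) = 1087.
Complete the square in x and y: 9(x + 5)² -16(y + 1)² = 1087 + 225 - 16 = 1296
Dividing both sides by 1296: (x + 5)²/144 - (y + 1)²/81 = 1
Hyperbola, center (-5, -1), transverse axis horizontal; a² = 144, b² = 81.
For a horizontal hyperbola the asymptotes have slope ±b/a.
Here that is ±9/12 = ±3/4.

3/4 and -3/4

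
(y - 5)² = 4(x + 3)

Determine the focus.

(-2, 5)

Vertex (-3, 5); 4p = 4 so p = 1. Opens right.
Focus is p units from the vertex along the axis: (h + p, k).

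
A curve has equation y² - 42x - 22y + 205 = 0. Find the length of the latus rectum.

Only y is squared. Complete the square in y: (y - 11)² = 42(x - 2).
Vertex (2, 11); 4p = 42 so p = 21/2. Opens right.
Latus rectum length = |4p| = 42.

42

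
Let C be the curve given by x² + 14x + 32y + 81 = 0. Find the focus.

(-7, -9)

Only x is squared. Complete the square in x: (x + 7)² = -32(y + 1).
Vertex (-7, -1); 4p = -32 so p = -8. Opens down.
Focus is p units from the vertex along the axis: (h, k + p).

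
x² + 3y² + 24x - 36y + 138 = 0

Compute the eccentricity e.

Group the x- and y-terms: (x² + 24x) + 3(y² - 12y) = -138
(x + 12)² + 3(y - 6)² = -138 + 144 + 108 = 114
Dividing both sides by 114: (x + 12)²/114 + (y - 6)²/38 = 1
Ellipse, center (-12, 6), major axis horizontal; a² = 114, b² = 38.
c² = a² - b² = 76, so c = 2√19.
e = c/a = 2√19/√114 = √6/3.

e = √6/3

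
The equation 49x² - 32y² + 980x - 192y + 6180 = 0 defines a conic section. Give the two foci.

(-10, -12) and (-10, 6)

Rearranging, 49(x² + 20x) -32(y² + 6y) = -6180.
Complete the square in x and y: 49(x + 10)² -32(y + 3)² = -6180 + 4900 - 288 = -1568
Divide by -1568: (y + 3)²/49 - (x + 10)²/32 = 1
Hyperbola, center (-10, -3), transverse axis vertical; a² = 49, b² = 32.
c² = a² + b² = 49 + 32 = 81, so c = 9.
Foci lie on the vertical axis through the center: (h, k ± c).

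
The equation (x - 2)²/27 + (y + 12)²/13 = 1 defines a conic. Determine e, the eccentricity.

e = √42/9

Center (2, -12). The larger denominator 27 sits under the x-term, so the major axis is horizontal; a² = 27, b² = 13.
c² = a² - b² = 14, so c = √14.
e = c/a = √14/3√3 = √42/9.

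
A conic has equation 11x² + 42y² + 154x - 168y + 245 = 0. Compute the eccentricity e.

e = √1302/42

Collect terms: 11(x² + 14x) + 42(y² - 4y) = -245
Completing the square gives 11(x + 7)² + 42(y - 2)² = -245 + 539 + 168 = 462.
Divide through by 462 to get (x + 7)²/42 + (y - 2)²/11 = 1.
Ellipse, center (-7, 2), major axis horizontal; a² = 42, b² = 11.
c² = a² - b² = 31, so c = √31.
e = c/a = √31/√42 = √1302/42.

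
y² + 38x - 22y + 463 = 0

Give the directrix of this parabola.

Only y is squared. Complete the square in y: (y - 11)² = -38(x + 9).
Vertex (-9, 11); 4p = -38 so p = -19/2. Opens left.
Directrix is the vertical line x = h − p = -9 − (-19/2) = 1/2.

x = 1/2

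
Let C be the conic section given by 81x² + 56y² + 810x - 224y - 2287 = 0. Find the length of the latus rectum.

Group: 81(x² + 10x) + 56(y² - 4y) = 2287
Complete the square in x and y: 81(x + 5)² + 56(y - 2)² = 2287 + 2025 + 224 = 4536
Divide through by 4536 to get (x + 5)²/56 + (y - 2)²/81 = 1.
Ellipse, center (-5, 2), major axis vertical; a² = 81, b² = 56.
Latus rectum length = 2b²/a = 2·56/9 = 112/9.

112/9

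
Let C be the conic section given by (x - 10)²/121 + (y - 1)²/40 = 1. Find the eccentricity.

Center (10, 1). The larger denominator 121 sits under the x-term, so the major axis is horizontal; a² = 121, b² = 40.
c² = a² - b² = 81, so c = 9.
e = c/a = 9/11.

e = 9/11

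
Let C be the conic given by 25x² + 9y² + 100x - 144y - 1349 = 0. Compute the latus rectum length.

54/5

Rearranging, 25(x² + 4x) + 9(y² - 16y) = 1349.
Complete the square: 25(x + 2)² + 9(y - 8)² = 1349 + 100 + 576 = 2025
Dividing both sides by 2025: (x + 2)²/81 + (y - 8)²/225 = 1
Ellipse, center (-2, 8), major axis vertical; a² = 225, b² = 81.
Latus rectum length = 2b²/a = 2·81/15 = 54/5.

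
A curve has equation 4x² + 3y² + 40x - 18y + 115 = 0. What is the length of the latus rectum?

3

Group: 4(x² + 10x) + 3(y² - 6y) = -115
Complete the square: 4(x + 5)² + 3(y - 3)² = -115 + 100 + 27 = 12
Divide by 12: (x + 5)²/3 + (y - 3)²/4 = 1
Ellipse, center (-5, 3), major axis vertical; a² = 4, b² = 3.
Latus rectum length = 2b²/a = 2·3/2 = 3.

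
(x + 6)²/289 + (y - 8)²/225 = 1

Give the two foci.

Center (-6, 8). The larger denominator 289 sits under the x-term, so the major axis is horizontal; a² = 289, b² = 225.
c² = a² - b² = 289 - 225 = 64, so c = 8.
Foci lie on the horizontal axis through the center: (h ± c, k).

(-14, 8) and (2, 8)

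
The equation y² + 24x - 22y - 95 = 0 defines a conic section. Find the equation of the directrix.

Only y is squared. Complete the square in y: (y - 11)² = -24(x - 9).
Vertex (9, 11); 4p = -24 so p = -6. Opens left.
Directrix is the vertical line x = h − p = 9 − (-6) = 15.

x = 15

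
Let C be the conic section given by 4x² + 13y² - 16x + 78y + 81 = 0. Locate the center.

(2, -3)

Group the x- and y-terms: 4(x² - 4x) + 13(y² + 6y) = -81
4(x - 2)² + 13(y + 3)² = -81 + 16 + 117 = 52
Divide by 52: (x - 2)²/13 + (y + 3)²/4 = 1
Ellipse with center (2, -3).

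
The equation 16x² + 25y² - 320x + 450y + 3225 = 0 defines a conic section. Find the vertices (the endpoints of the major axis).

(5, -9) and (15, -9)

16(x² - 20x) + 25(y² + 18y) = -3225
Complete the square in x and y: 16(x - 10)² + 25(y + 9)² = -3225 + 1600 + 2025 = 400
Divide through by 400 to get (x - 10)²/25 + (y + 9)²/16 = 1.
Ellipse, center (10, -9), major axis horizontal; a² = 25, b² = 16.
a = 5. Vertices at (h ± a, k).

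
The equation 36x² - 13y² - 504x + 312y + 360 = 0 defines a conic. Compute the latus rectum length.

Rearranging, 36(x² - 14x) -13(y² - 24y) = -360.
Complete the square: 36(x - 7)² -13(y - 12)² = -360 + 1764 - 1872 = -468
Divide by -468: (y - 12)²/36 - (x - 7)²/13 = 1
Hyperbola, center (7, 12), transverse axis vertical; a² = 36, b² = 13.
Latus rectum length = 2b²/a = 2·13/6 = 13/3.

13/3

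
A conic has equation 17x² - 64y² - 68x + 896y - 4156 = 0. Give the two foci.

Rearranging, 17(x² - 4x) -64(y² - 14y) = 4156.
17(x - 2)² -64(y - 7)² = 4156 + 68 - 3136 = 1088
Divide by 1088: (x - 2)²/64 - (y - 7)²/17 = 1
Hyperbola, center (2, 7), transverse axis horizontal; a² = 64, b² = 17.
c² = a² + b² = 64 + 17 = 81, so c = 9.
Foci lie on the horizontal axis through the center: (h ± c, k).

(-7, 7) and (11, 7)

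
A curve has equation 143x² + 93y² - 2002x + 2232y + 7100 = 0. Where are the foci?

(7, -12 - 5√2) and (7, -12 + 5√2)

143(x² - 14x) + 93(y² + 24y) = -7100
Complete the square: 143(x - 7)² + 93(y + 12)² = -7100 + 7007 + 13392 = 13299
Divide by 13299: (x - 7)²/93 + (y + 12)²/143 = 1
Ellipse, center (7, -12), major axis vertical; a² = 143, b² = 93.
c² = a² - b² = 143 - 93 = 50, so c = 5√2.
Foci lie on the vertical axis through the center: (h, k ± c).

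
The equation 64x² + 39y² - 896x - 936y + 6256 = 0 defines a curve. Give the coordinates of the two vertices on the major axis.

Collect terms: 64(x² - 14x) + 39(y² - 24y) = -6256
64(x - 7)² + 39(y - 12)² = -6256 + 3136 + 5616 = 2496
Divide through by 2496 to get (x - 7)²/39 + (y - 12)²/64 = 1.
Ellipse, center (7, 12), major axis vertical; a² = 64, b² = 39.
a = 8. Vertices at (h, k ± a).

(7, 4) and (7, 20)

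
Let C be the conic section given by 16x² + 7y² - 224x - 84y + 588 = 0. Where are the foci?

(7, 0) and (7, 12)

Rearranging, 16(x² - 14x) + 7(y² - 12y) = -588.
16(x - 7)² + 7(y - 6)² = -588 + 784 + 252 = 448
Divide by 448: (x - 7)²/28 + (y - 6)²/64 = 1
Ellipse, center (7, 6), major axis vertical; a² = 64, b² = 28.
c² = a² - b² = 64 - 28 = 36, so c = 6.
Foci lie on the vertical axis through the center: (h, k ± c).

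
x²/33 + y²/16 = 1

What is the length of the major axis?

Center (0, 0). The larger denominator 33 sits under the x-term, so the major axis is horizontal; a² = 33, b² = 16.
a² = 33 so a = √33; the major axis has length 2a = 2√33.

2√33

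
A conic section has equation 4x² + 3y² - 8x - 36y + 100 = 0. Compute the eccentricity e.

e = 1/2

Group the x- and y-terms: 4(x² - 2x) + 3(y² - 12y) = -100
Completing the square gives 4(x - 1)² + 3(y - 6)² = -100 + 4 + 108 = 12.
Divide through by 12 to get (x - 1)²/3 + (y - 6)²/4 = 1.
Ellipse, center (1, 6), major axis vertical; a² = 4, b² = 3.
c² = a² - b² = 1, so c = 1.
e = c/a = 1/2.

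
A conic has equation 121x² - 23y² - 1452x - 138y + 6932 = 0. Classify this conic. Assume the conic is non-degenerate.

No xy term. Coefficients of x² and y² are A = 121, C = -23.
A and C have opposite signs ⇒ hyperbola.

hyperbola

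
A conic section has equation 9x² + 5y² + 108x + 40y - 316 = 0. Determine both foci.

(-6, -12) and (-6, 4)

Group the x- and y-terms: 9(x² + 12x) + 5(y² + 8y) = 316
Complete the square: 9(x + 6)² + 5(y + 4)² = 316 + 324 + 80 = 720
Divide through by 720 to get (x + 6)²/80 + (y + 4)²/144 = 1.
Ellipse, center (-6, -4), major axis vertical; a² = 144, b² = 80.
c² = a² - b² = 144 - 80 = 64, so c = 8.
Foci lie on the vertical axis through the center: (h, k ± c).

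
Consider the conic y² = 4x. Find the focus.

Vertex (0, 0); 4p = 4 so p = 1. Opens right.
Focus is p units from the vertex along the axis: (h + p, k).

(1, 0)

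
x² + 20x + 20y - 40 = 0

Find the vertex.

(-10, 7)

Only x is squared. Complete the square in x: (x + 10)² = -20(y - 7).
Vertex (-10, 7); 4p = -20 so p = -5. Opens down.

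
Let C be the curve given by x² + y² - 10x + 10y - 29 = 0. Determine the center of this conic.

Group the x- and y-terms: (x² - 10x) + (y² + 10y) = 29
Completing the square gives (x - 5)² + (y + 5)² = 29 + 25 + 25 = 79.
So (x - 5)² + (y + 5)² = 79.
Circle centered at (5, -5) with r² = 79.

(5, -5)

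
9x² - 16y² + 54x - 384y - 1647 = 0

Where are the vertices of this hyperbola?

(-3, -18) and (-3, -6)

9(x² + 6x) -16(y² + 24y) = 1647
9(x + 3)² -16(y + 12)² = 1647 + 81 - 2304 = -576
Divide through by -576 to get (y + 12)²/36 - (x + 3)²/64 = 1.
Hyperbola, center (-3, -12), transverse axis vertical; a² = 36, b² = 64.
a = 6. Vertices at (h, k ± a).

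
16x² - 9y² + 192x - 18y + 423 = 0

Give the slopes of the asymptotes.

Group: 16(x² + 12x) -9(y² + 2y) = -423
Complete the square in x and y: 16(x + 6)² -9(y + 1)² = -423 + 576 - 9 = 144
Divide by 144: (x + 6)²/9 - (y + 1)²/16 = 1
Hyperbola, center (-6, -1), transverse axis horizontal; a² = 9, b² = 16.
For a horizontal hyperbola the asymptotes have slope ±b/a.
Here that is ±4/3.

4/3 and -4/3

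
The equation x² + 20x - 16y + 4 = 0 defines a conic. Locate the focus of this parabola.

Only x is squared. Complete the square in x: (x + 10)² = 16(y + 6).
Vertex (-10, -6); 4p = 16 so p = 4. Opens up.
Focus is p units from the vertex along the axis: (h, k + p).

(-10, -2)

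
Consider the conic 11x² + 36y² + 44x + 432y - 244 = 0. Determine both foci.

(-12, -6) and (8, -6)

Group: 11(x² + 4x) + 36(y² + 12y) = 244
Completing the square gives 11(x + 2)² + 36(y + 6)² = 244 + 44 + 1296 = 1584.
Divide by 1584: (x + 2)²/144 + (y + 6)²/44 = 1
Ellipse, center (-2, -6), major axis horizontal; a² = 144, b² = 44.
c² = a² - b² = 144 - 44 = 100, so c = 10.
Foci lie on the horizontal axis through the center: (h ± c, k).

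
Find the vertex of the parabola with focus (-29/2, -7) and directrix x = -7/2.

(-9, -7)

The vertex is the midpoint between the focus and the directrix along the axis of symmetry.
Axis is horizontal (directrix is vertical). Vertex x-coordinate = (-29/2 + (-7/2))/2 = -9; y-coordinate = -7.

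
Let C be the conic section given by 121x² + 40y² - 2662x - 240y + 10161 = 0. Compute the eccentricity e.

e = 9/11

121(x² - 22x) + 40(y² - 6y) = -10161
Complete the square in x and y: 121(x - 11)² + 40(y - 3)² = -10161 + 14641 + 360 = 4840
Divide through by 4840 to get (x - 11)²/40 + (y - 3)²/121 = 1.
Ellipse, center (11, 3), major axis vertical; a² = 121, b² = 40.
c² = a² - b² = 81, so c = 9.
e = c/a = 9/11.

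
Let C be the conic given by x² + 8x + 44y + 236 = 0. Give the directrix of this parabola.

y = 6

Only x is squared. Complete the square in x: (x + 4)² = -44(y + 5).
Vertex (-4, -5); 4p = -44 so p = -11. Opens down.
Directrix is the horizontal line y = k − p = -5 − (-11) = 6.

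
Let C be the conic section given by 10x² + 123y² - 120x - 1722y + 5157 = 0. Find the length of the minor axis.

Rearranging, 10(x² - 12x) + 123(y² - 14y) = -5157.
10(x - 6)² + 123(y - 7)² = -5157 + 360 + 6027 = 1230
Dividing both sides by 1230: (x - 6)²/123 + (y - 7)²/10 = 1
Ellipse, center (6, 7), major axis horizontal; a² = 123, b² = 10.
b² = 10 so b = √10; the minor axis has length 2b = 2√10.

2√10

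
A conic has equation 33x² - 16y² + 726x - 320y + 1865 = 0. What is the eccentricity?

33(x² + 22x) -16(y² + 20y) = -1865
Complete the square in x and y: 33(x + 11)² -16(y + 10)² = -1865 + 3993 - 1600 = 528
Dividing both sides by 528: (x + 11)²/16 - (y + 10)²/33 = 1
Hyperbola, center (-11, -10), transverse axis horizontal; a² = 16, b² = 33.
c² = a² + b² = 49, so c = 7.
e = c/a = 7/4.

e = 7/4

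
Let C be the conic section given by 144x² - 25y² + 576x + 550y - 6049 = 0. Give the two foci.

(-15, 11) and (11, 11)

144(x² + 4x) -25(y² - 22y) = 6049
Complete the square in x and y: 144(x + 2)² -25(y - 11)² = 6049 + 576 - 3025 = 3600
Divide through by 3600 to get (x + 2)²/25 - (y - 11)²/144 = 1.
Hyperbola, center (-2, 11), transverse axis horizontal; a² = 25, b² = 144.
c² = a² + b² = 25 + 144 = 169, so c = 13.
Foci lie on the horizontal axis through the center: (h ± c, k).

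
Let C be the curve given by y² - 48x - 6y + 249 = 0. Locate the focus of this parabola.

Only y is squared. Complete the square in y: (y - 3)² = 48(x - 5).
Vertex (5, 3); 4p = 48 so p = 12. Opens right.
Focus is p units from the vertex along the axis: (h + p, k).

(17, 3)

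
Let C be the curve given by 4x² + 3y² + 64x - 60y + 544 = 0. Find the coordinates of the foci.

(-8, 9) and (-8, 11)

Rearranging, 4(x² + 16x) + 3(y² - 20y) = -544.
4(x + 8)² + 3(y - 10)² = -544 + 256 + 300 = 12
Dividing both sides by 12: (x + 8)²/3 + (y - 10)²/4 = 1
Ellipse, center (-8, 10), major axis vertical; a² = 4, b² = 3.
c² = a² - b² = 4 - 3 = 1, so c = 1.
Foci lie on the vertical axis through the center: (h, k ± c).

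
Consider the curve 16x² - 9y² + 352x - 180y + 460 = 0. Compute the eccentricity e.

Collect terms: 16(x² + 22x) -9(y² + 20y) = -460
16(x + 11)² -9(y + 10)² = -460 + 1936 - 900 = 576
Dividing both sides by 576: (x + 11)²/36 - (y + 10)²/64 = 1
Hyperbola, center (-11, -10), transverse axis horizontal; a² = 36, b² = 64.
c² = a² + b² = 100, so c = 10.
e = c/a = 10/6 = 5/3.

e = 5/3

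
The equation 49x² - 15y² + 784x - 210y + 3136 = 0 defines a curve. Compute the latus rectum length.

Collect terms: 49(x² + 16x) -15(y² + 14y) = -3136
49(x + 8)² -15(y + 7)² = -3136 + 3136 - 735 = -735
Divide through by -735 to get (y + 7)²/49 - (x + 8)²/15 = 1.
Hyperbola, center (-8, -7), transverse axis vertical; a² = 49, b² = 15.
Latus rectum length = 2b²/a = 2·15/7 = 30/7.

30/7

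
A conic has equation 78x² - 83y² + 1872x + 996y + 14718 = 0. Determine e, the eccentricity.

e = √12558/78

78(x² + 24x) -83(y² - 12y) = -14718
Complete the square in x and y: 78(x + 12)² -83(y - 6)² = -14718 + 11232 - 2988 = -6474
Divide through by -6474 to get (y - 6)²/78 - (x + 12)²/83 = 1.
Hyperbola, center (-12, 6), transverse axis vertical; a² = 78, b² = 83.
c² = a² + b² = 161, so c = √161.
e = c/a = √161/√78 = √12558/78.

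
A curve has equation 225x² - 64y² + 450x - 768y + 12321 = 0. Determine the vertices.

(-1, -21) and (-1, 9)

225(x² + 2x) -64(y² + 12y) = -12321
Complete the square in x and y: 225(x + 1)² -64(y + 6)² = -12321 + 225 - 2304 = -14400
Divide by -14400: (y + 6)²/225 - (x + 1)²/64 = 1
Hyperbola, center (-1, -6), transverse axis vertical; a² = 225, b² = 64.
a = 15. Vertices at (h, k ± a).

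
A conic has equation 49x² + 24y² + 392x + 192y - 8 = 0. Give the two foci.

Group the x- and y-terms: 49(x² + 8x) + 24(y² + 8y) = 8
Complete the square in x and y: 49(x + 4)² + 24(y + 4)² = 8 + 784 + 384 = 1176
Divide by 1176: (x + 4)²/24 + (y + 4)²/49 = 1
Ellipse, center (-4, -4), major axis vertical; a² = 49, b² = 24.
c² = a² - b² = 49 - 24 = 25, so c = 5.
Foci lie on the vertical axis through the center: (h, k ± c).

(-4, -9) and (-4, 1)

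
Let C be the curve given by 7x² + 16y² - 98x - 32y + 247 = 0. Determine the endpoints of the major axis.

(3, 1) and (11, 1)

Group: 7(x² - 14x) + 16(y² - 2y) = -247
Completing the square gives 7(x - 7)² + 16(y - 1)² = -247 + 343 + 16 = 112.
Divide by 112: (x - 7)²/16 + (y - 1)²/7 = 1
Ellipse, center (7, 1), major axis horizontal; a² = 16, b² = 7.
a = 4. Vertices at (h ± a, k).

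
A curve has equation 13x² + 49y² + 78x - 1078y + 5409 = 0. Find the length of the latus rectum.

Rearranging, 13(x² + 6x) + 49(y² - 22y) = -5409.
Completing the square gives 13(x + 3)² + 49(y - 11)² = -5409 + 117 + 5929 = 637.
Divide through by 637 to get (x + 3)²/49 + (y - 11)²/13 = 1.
Ellipse, center (-3, 11), major axis horizontal; a² = 49, b² = 13.
Latus rectum length = 2b²/a = 2·13/7 = 26/7.

26/7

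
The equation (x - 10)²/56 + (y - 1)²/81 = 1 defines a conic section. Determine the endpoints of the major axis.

(10, -8) and (10, 10)

Center (10, 1). The larger denominator 81 sits under the y-term, so the major axis is vertical; a² = 81, b² = 56.
a = 9. Vertices at (h, k ± a).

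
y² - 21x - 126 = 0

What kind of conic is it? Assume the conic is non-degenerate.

parabola

No xy term. Coefficients of x² and y² are A = 0, C = 1.
Exactly one squared variable ⇒ parabola.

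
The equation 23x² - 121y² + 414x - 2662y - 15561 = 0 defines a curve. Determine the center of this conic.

23(x² + 18x) -121(y² + 22y) = 15561
Complete the square: 23(x + 9)² -121(y + 11)² = 15561 + 1863 - 14641 = 2783
Dividing both sides by 2783: (x + 9)²/121 - (y + 11)²/23 = 1
Hyperbola with center (-9, -11).

(-9, -11)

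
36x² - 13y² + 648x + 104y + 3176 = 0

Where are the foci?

Collect terms: 36(x² + 18x) -13(y² - 8y) = -3176
Complete the square: 36(x + 9)² -13(y - 4)² = -3176 + 2916 - 208 = -468
Divide through by -468 to get (y - 4)²/36 - (x + 9)²/13 = 1.
Hyperbola, center (-9, 4), transverse axis vertical; a² = 36, b² = 13.
c² = a² + b² = 36 + 13 = 49, so c = 7.
Foci lie on the vertical axis through the center: (h, k ± c).

(-9, -3) and (-9, 11)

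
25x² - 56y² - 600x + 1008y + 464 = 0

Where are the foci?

(12, 0) and (12, 18)

Group: 25(x² - 24x) -56(y² - 18y) = -464
Completing the square gives 25(x - 12)² -56(y - 9)² = -464 + 3600 - 4536 = -1400.
Divide by -1400: (y - 9)²/25 - (x - 12)²/56 = 1
Hyperbola, center (12, 9), transverse axis vertical; a² = 25, b² = 56.
c² = a² + b² = 25 + 56 = 81, so c = 9.
Foci lie on the vertical axis through the center: (h, k ± c).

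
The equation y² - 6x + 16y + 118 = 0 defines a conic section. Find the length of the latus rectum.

Only y is squared. Complete the square in y: (y + 8)² = 6(x - 9).
Vertex (9, -8); 4p = 6 so p = 3/2. Opens right.
Latus rectum length = |4p| = 6.

6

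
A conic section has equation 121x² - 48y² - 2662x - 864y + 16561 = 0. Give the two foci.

Rearranging, 121(x² - 22x) -48(y² + 18y) = -16561.
121(x - 11)² -48(y + 9)² = -16561 + 14641 - 3888 = -5808
Dividing both sides by -5808: (y + 9)²/121 - (x - 11)²/48 = 1
Hyperbola, center (11, -9), transverse axis vertical; a² = 121, b² = 48.
c² = a² + b² = 121 + 48 = 169, so c = 13.
Foci lie on the vertical axis through the center: (h, k ± c).

(11, -22) and (11, 4)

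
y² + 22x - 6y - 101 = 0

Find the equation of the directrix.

Only y is squared. Complete the square in y: (y - 3)² = -22(x - 5).
Vertex (5, 3); 4p = -22 so p = -11/2. Opens left.
Directrix is the vertical line x = h − p = 5 − (-11/2) = 21/2.

x = 21/2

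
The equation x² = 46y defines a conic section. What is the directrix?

y = -23/2

Vertex (0, 0); 4p = 46 so p = 23/2. Opens up.
Directrix is the horizontal line y = k − p = 0 − (23/2) = -23/2.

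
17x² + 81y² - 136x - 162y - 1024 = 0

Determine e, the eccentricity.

17(x² - 8x) + 81(y² - 2y) = 1024
Complete the square: 17(x - 4)² + 81(y - 1)² = 1024 + 272 + 81 = 1377
Dividing both sides by 1377: (x - 4)²/81 + (y - 1)²/17 = 1
Ellipse, center (4, 1), major axis horizontal; a² = 81, b² = 17.
c² = a² - b² = 64, so c = 8.
e = c/a = 8/9.

e = 8/9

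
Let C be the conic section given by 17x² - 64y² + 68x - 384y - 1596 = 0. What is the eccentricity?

Group: 17(x² + 4x) -64(y² + 6y) = 1596
17(x + 2)² -64(y + 3)² = 1596 + 68 - 576 = 1088
Dividing both sides by 1088: (x + 2)²/64 - (y + 3)²/17 = 1
Hyperbola, center (-2, -3), transverse axis horizontal; a² = 64, b² = 17.
c² = a² + b² = 81, so c = 9.
e = c/a = 9/8.

e = 9/8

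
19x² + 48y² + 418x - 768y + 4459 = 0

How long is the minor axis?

2√19

19(x² + 22x) + 48(y² - 16y) = -4459
19(x + 11)² + 48(y - 8)² = -4459 + 2299 + 3072 = 912
Divide by 912: (x + 11)²/48 + (y - 8)²/19 = 1
Ellipse, center (-11, 8), major axis horizontal; a² = 48, b² = 19.
b² = 19 so b = √19; the minor axis has length 2b = 2√19.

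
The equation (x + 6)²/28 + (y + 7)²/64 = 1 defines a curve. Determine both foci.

Center (-6, -7). The larger denominator 64 sits under the y-term, so the major axis is vertical; a² = 64, b² = 28.
c² = a² - b² = 64 - 28 = 36, so c = 6.
Foci lie on the vertical axis through the center: (h, k ± c).

(-6, -13) and (-6, -1)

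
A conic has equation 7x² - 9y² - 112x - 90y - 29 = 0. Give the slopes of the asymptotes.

√7/3 and -√7/3

7(x² - 16x) -9(y² + 10y) = 29
Completing the square gives 7(x - 8)² -9(y + 5)² = 29 + 448 - 225 = 252.
Dividing both sides by 252: (x - 8)²/36 - (y + 5)²/28 = 1
Hyperbola, center (8, -5), transverse axis horizontal; a² = 36, b² = 28.
For a horizontal hyperbola the asymptotes have slope ±b/a.
Here that is ±2√7/6 = ±√7/3.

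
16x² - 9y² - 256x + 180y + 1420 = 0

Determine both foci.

(8, -5) and (8, 25)

Collect terms: 16(x² - 16x) -9(y² - 20y) = -1420
Completing the square gives 16(x - 8)² -9(y - 10)² = -1420 + 1024 - 900 = -1296.
Dividing both sides by -1296: (y - 10)²/144 - (x - 8)²/81 = 1
Hyperbola, center (8, 10), transverse axis vertical; a² = 144, b² = 81.
c² = a² + b² = 144 + 81 = 225, so c = 15.
Foci lie on the vertical axis through the center: (h, k ± c).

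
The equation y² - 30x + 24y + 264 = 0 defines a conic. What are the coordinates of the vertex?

Only y is squared. Complete the square in y: (y + 12)² = 30(x - 4).
Vertex (4, -12); 4p = 30 so p = 15/2. Opens right.

(4, -12)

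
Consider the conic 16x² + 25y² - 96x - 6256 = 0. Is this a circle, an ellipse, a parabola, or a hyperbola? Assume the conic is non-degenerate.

ellipse

No xy term. Coefficients of x² and y² are A = 16, C = 25.
A and C have the same sign but A ≠ C ⇒ ellipse.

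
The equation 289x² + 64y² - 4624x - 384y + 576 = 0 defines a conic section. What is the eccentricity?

e = 15/17

289(x² - 16x) + 64(y² - 6y) = -576
289(x - 8)² + 64(y - 3)² = -576 + 18496 + 576 = 18496
Divide by 18496: (x - 8)²/64 + (y - 3)²/289 = 1
Ellipse, center (8, 3), major axis vertical; a² = 289, b² = 64.
c² = a² - b² = 225, so c = 15.
e = c/a = 15/17.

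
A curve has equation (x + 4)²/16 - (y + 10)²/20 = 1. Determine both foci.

(-10, -10) and (2, -10)

Center (-4, -10). The positive term is the x-term, so the transverse axis is horizontal; a² = 16, b² = 20.
c² = a² + b² = 16 + 20 = 36, so c = 6.
Foci lie on the horizontal axis through the center: (h ± c, k).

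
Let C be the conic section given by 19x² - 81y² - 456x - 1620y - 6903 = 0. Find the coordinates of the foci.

Collect terms: 19(x² - 24x) -81(y² + 20y) = 6903
19(x - 12)² -81(y + 10)² = 6903 + 2736 - 8100 = 1539
Dividing both sides by 1539: (x - 12)²/81 - (y + 10)²/19 = 1
Hyperbola, center (12, -10), transverse axis horizontal; a² = 81, b² = 19.
c² = a² + b² = 81 + 19 = 100, so c = 10.
Foci lie on the horizontal axis through the center: (h ± c, k).

(2, -10) and (22, -10)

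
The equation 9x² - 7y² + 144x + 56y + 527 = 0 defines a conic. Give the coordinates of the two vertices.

(-8, 1) and (-8, 7)

9(x² + 16x) -7(y² - 8y) = -527
Completing the square gives 9(x + 8)² -7(y - 4)² = -527 + 576 - 112 = -63.
Divide through by -63 to get (y - 4)²/9 - (x + 8)²/7 = 1.
Hyperbola, center (-8, 4), transverse axis vertical; a² = 9, b² = 7.
a = 3. Vertices at (h, k ± a).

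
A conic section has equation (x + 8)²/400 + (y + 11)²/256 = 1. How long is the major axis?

40

Center (-8, -11). The larger denominator 400 sits under the x-term, so the major axis is horizontal; a² = 400, b² = 256.
a² = 400 so a = 20; the major axis has length 2a = 40.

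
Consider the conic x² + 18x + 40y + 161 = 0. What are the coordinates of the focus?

Only x is squared. Complete the square in x: (x + 9)² = -40(y + 2).
Vertex (-9, -2); 4p = -40 so p = -10. Opens down.
Focus is p units from the vertex along the axis: (h, k + p).

(-9, -12)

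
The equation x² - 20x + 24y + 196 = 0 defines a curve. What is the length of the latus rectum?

24

Only x is squared. Complete the square in x: (x - 10)² = -24(y + 4).
Vertex (10, -4); 4p = -24 so p = -6. Opens down.
Latus rectum length = |4p| = 24.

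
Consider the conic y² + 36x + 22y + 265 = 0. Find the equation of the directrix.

x = 5

Only y is squared. Complete the square in y: (y + 11)² = -36(x + 4).
Vertex (-4, -11); 4p = -36 so p = -9. Opens left.
Directrix is the vertical line x = h − p = -4 − (-9) = 5.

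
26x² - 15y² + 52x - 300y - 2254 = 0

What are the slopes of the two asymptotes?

√390/15 and -√390/15

Group: 26(x² + 2x) -15(y² + 20y) = 2254
Complete the square in x and y: 26(x + 1)² -15(y + 10)² = 2254 + 26 - 1500 = 780
Divide by 780: (x + 1)²/30 - (y + 10)²/52 = 1
Hyperbola, center (-1, -10), transverse axis horizontal; a² = 30, b² = 52.
For a horizontal hyperbola the asymptotes have slope ±b/a.
Here that is ±2√13/√30 = ±√390/15.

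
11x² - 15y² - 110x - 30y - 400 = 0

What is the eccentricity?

e = √390/15

Group the x- and y-terms: 11(x² - 10x) -15(y² + 2y) = 400
11(x - 5)² -15(y + 1)² = 400 + 275 - 15 = 660
Divide by 660: (x - 5)²/60 - (y + 1)²/44 = 1
Hyperbola, center (5, -1), transverse axis horizontal; a² = 60, b² = 44.
c² = a² + b² = 104, so c = 2√26.
e = c/a = 2√26/2√15 = √390/15.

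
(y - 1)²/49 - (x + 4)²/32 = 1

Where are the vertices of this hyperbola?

Center (-4, 1). The positive term is the y-term, so the transverse axis is vertical; a² = 49, b² = 32.
a = 7. Vertices at (h, k ± a).

(-4, -6) and (-4, 8)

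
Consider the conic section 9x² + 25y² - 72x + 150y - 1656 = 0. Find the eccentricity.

Collect terms: 9(x² - 8x) + 25(y² + 6y) = 1656
9(x - 4)² + 25(y + 3)² = 1656 + 144 + 225 = 2025
Dividing both sides by 2025: (x - 4)²/225 + (y + 3)²/81 = 1
Ellipse, center (4, -3), major axis horizontal; a² = 225, b² = 81.
c² = a² - b² = 144, so c = 12.
e = c/a = 12/15 = 4/5.

e = 4/5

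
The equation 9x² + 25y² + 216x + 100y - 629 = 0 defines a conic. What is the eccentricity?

9(x² + 24x) + 25(y² + 4y) = 629
9(x + 12)² + 25(y + 2)² = 629 + 1296 + 100 = 2025
Divide by 2025: (x + 12)²/225 + (y + 2)²/81 = 1
Ellipse, center (-12, -2), major axis horizontal; a² = 225, b² = 81.
c² = a² - b² = 144, so c = 12.
e = c/a = 12/15 = 4/5.

e = 4/5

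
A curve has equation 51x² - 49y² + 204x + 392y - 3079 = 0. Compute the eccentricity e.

e = 10/7

Rearranging, 51(x² + 4x) -49(y² - 8y) = 3079.
51(x + 2)² -49(y - 4)² = 3079 + 204 - 784 = 2499
Divide through by 2499 to get (x + 2)²/49 - (y - 4)²/51 = 1.
Hyperbola, center (-2, 4), transverse axis horizontal; a² = 49, b² = 51.
c² = a² + b² = 100, so c = 10.
e = c/a = 10/7.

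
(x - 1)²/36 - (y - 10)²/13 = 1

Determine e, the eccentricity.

e = 7/6

Center (1, 10). The positive term is the x-term, so the transverse axis is horizontal; a² = 36, b² = 13.
c² = a² + b² = 49, so c = 7.
e = c/a = 7/6.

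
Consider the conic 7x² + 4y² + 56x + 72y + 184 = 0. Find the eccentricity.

Group the x- and y-terms: 7(x² + 8x) + 4(y² + 18y) = -184
7(x + 4)² + 4(y + 9)² = -184 + 112 + 324 = 252
Divide through by 252 to get (x + 4)²/36 + (y + 9)²/63 = 1.
Ellipse, center (-4, -9), major axis vertical; a² = 63, b² = 36.
c² = a² - b² = 27, so c = 3√3.
e = c/a = 3√3/3√7 = √21/7.

e = √21/7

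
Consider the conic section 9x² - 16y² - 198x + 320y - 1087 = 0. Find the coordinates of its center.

(11, 10)

Group the x- and y-terms: 9(x² - 22x) -16(y² - 20y) = 1087
9(x - 11)² -16(y - 10)² = 1087 + 1089 - 1600 = 576
Dividing both sides by 576: (x - 11)²/64 - (y - 10)²/36 = 1
Hyperbola with center (11, 10).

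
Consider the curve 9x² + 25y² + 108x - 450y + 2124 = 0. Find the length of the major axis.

Collect terms: 9(x² + 12x) + 25(y² - 18y) = -2124
9(x + 6)² + 25(y - 9)² = -2124 + 324 + 2025 = 225
Divide by 225: (x + 6)²/25 + (y - 9)²/9 = 1
Ellipse, center (-6, 9), major axis horizontal; a² = 25, b² = 9.
a² = 25 so a = 5; the major axis has length 2a = 10.

10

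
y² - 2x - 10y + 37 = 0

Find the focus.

Only y is squared. Complete the square in y: (y - 5)² = 2(x - 6).
Vertex (6, 5); 4p = 2 so p = 1/2. Opens right.
Focus is p units from the vertex along the axis: (h + p, k).

(13/2, 5)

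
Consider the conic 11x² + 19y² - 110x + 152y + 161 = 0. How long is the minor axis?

Group: 11(x² - 10x) + 19(y² + 8y) = -161
Completing the square gives 11(x - 5)² + 19(y + 4)² = -161 + 275 + 304 = 418.
Divide by 418: (x - 5)²/38 + (y + 4)²/22 = 1
Ellipse, center (5, -4), major axis horizontal; a² = 38, b² = 22.
b² = 22 so b = √22; the minor axis has length 2b = 2√22.

2√22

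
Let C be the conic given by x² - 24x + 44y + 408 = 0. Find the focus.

(12, -17)

Only x is squared. Complete the square in x: (x - 12)² = -44(y + 6).
Vertex (12, -6); 4p = -44 so p = -11. Opens down.
Focus is p units from the vertex along the axis: (h, k + p).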